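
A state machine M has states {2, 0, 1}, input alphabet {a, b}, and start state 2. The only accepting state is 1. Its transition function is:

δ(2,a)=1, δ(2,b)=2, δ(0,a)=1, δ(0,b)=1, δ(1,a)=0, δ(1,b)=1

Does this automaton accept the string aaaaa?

Yes

Trace: 2 -a-> 1 -a-> 0 -a-> 1 -a-> 0 -a-> 1
End state 1 is accepting.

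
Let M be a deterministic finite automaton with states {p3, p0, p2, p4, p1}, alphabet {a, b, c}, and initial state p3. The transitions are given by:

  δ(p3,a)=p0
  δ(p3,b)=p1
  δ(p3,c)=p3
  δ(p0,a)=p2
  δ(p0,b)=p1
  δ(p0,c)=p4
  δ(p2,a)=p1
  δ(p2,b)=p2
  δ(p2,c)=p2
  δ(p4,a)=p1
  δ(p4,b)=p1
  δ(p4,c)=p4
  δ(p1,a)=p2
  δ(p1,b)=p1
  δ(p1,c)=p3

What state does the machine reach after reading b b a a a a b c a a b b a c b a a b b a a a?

p2

Trace: p3 -b-> p1 -b-> p1 -a-> p2 -a-> p1 -a-> p2 -a-> p1 -b-> p1 -c-> p3 -a-> p0 -a-> p2 -b-> p2 -b-> p2 -a-> p1 -c-> p3 -b-> p1 -a-> p2 -a-> p1 -b-> p1 -b-> p1 -a-> p2 -a-> p1 -a-> p2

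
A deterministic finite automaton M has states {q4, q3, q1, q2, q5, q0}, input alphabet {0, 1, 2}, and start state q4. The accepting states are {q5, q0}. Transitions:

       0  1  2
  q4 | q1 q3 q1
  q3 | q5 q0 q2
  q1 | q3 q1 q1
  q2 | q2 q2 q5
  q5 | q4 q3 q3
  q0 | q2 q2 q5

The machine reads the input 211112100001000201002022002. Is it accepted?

No

Trace: q4 -2-> q1 -1-> q1 -1-> q1 -1-> q1 -1-> q1 -2-> q1 -1-> q1 -0-> q3 -0-> q5 -0-> q4 -0-> q1 -1-> q1 -0-> q3 -0-> q5 -0-> q4 -2-> q1 -0-> q3 -1-> q0 -0-> q2 -0-> q2 -2-> q5 -0-> q4 -2-> q1 -2-> q1 -0-> q3 -0-> q5 -2-> q3
End state q3 is not accepting.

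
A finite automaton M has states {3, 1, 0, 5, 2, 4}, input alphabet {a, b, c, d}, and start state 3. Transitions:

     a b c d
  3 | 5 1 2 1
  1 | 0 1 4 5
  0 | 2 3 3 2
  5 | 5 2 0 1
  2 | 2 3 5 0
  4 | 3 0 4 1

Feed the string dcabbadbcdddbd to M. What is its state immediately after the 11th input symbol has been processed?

2

start at 3
read 'd': 3 → 1
read 'c': 1 → 4
read 'a': 4 → 3
read 'b': 3 → 1
read 'b': 1 → 1
read 'a': 1 → 0
read 'd': 0 → 2
read 'b': 2 → 3
read 'c': 3 → 2
read 'd': 2 → 0
read 'd': 0 → 2
After 11 symbols: 2.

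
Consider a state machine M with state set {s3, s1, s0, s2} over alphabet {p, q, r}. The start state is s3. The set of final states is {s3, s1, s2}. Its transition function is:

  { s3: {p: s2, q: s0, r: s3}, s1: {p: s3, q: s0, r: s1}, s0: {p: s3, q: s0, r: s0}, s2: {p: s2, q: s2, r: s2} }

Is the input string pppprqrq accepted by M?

Yes

Trace: s3 -p-> s2 -p-> s2 -p-> s2 -p-> s2 -r-> s2 -q-> s2 -r-> s2 -q-> s2
End state s2 is accepting.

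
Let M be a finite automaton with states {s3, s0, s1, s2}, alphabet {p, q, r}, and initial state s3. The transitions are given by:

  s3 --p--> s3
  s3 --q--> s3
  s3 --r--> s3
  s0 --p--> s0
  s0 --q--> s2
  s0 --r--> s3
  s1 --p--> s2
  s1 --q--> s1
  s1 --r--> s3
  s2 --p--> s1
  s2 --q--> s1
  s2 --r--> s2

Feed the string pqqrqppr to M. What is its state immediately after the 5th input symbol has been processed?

start at s3
read 'p': s3 → s3
read 'q': s3 → s3
read 'q': s3 → s3
read 'r': s3 → s3
read 'q': s3 → s3
After 5 symbols: s3.

s3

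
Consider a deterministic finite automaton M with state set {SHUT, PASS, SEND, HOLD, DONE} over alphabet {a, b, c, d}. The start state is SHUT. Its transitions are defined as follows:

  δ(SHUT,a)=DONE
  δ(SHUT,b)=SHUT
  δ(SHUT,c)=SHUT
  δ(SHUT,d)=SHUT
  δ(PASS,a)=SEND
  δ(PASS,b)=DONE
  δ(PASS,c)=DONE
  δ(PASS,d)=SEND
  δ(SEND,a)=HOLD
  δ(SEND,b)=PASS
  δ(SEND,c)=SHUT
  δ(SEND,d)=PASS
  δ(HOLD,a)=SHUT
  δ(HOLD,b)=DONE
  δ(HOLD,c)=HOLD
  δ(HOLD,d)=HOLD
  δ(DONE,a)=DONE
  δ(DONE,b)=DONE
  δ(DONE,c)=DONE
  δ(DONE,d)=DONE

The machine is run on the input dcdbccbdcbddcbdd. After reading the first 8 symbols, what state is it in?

start at SHUT
read 'd': SHUT → SHUT
read 'c': SHUT → SHUT
read 'd': SHUT → SHUT
read 'b': SHUT → SHUT
read 'c': SHUT → SHUT
read 'c': SHUT → SHUT
read 'b': SHUT → SHUT
read 'd': SHUT → SHUT
After 8 symbols: SHUT.

SHUT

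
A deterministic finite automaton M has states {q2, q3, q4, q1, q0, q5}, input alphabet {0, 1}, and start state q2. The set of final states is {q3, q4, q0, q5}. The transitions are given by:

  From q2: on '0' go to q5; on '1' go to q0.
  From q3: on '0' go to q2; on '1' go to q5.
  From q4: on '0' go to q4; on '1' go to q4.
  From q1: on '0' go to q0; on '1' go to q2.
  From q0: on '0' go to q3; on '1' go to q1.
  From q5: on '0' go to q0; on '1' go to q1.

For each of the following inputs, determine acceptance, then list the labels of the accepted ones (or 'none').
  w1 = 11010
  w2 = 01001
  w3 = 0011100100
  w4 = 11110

w1: q2 → q0 → q1 → q0 → q1 → q0  → end q0, accepted
w2: q2 → q5 → q1 → q0 → q3 → q5  → end q5, accepted
w3: q2 → q5 → q0 → q1 → q2 → q0 → q3 → q2 → q0 → q3 → q2  → end q2, rejected
w4: q2 → q0 → q1 → q2 → q0 → q3  → end q3, accepted

w1, w2, w4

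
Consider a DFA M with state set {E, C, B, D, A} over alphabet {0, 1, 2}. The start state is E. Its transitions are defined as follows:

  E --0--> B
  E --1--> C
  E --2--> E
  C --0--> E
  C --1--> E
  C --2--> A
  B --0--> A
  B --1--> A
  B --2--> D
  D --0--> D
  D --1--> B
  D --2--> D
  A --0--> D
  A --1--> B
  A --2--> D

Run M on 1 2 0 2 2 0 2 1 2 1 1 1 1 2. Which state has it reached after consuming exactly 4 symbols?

start at E
read '1': E → C
read '2': C → A
read '0': A → D
read '2': D → D
After 4 symbols: D.

D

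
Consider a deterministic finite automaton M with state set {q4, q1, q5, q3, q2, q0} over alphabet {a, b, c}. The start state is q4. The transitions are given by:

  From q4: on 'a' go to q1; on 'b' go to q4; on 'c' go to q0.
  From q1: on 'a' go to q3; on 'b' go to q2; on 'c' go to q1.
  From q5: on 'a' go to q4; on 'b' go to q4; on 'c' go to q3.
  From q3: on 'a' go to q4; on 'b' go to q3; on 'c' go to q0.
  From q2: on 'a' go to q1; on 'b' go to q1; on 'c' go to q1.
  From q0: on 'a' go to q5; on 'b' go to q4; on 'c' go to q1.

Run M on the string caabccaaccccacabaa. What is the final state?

Trace: q4 -c-> q0 -a-> q5 -a-> q4 -b-> q4 -c-> q0 -c-> q1 -a-> q3 -a-> q4 -c-> q0 -c-> q1 -c-> q1 -c-> q1 -a-> q3 -c-> q0 -a-> q5 -b-> q4 -a-> q1 -a-> q3

q3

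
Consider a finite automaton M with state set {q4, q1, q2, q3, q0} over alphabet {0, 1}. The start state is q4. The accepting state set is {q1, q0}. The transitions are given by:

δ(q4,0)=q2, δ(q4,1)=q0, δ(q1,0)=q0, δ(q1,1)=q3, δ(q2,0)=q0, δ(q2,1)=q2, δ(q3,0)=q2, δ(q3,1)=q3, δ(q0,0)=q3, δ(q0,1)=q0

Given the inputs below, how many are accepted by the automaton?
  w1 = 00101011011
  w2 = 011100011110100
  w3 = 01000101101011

1

w1: q4 → q2 → q0 → q0 → q3 → q3 → q2 → q2 → q2 → q0 → q0 → q0  → end q0, accepted
w2: q4 → q2 → q2 → q2 → q2 → q0 → q3 → q2 → q2 → q2 → q2 → q2 → q0 → q0 → q3 → q2  → end q2, rejected
w3: q4 → q2 → q2 → q0 → q3 → q2 → q2 → q0 → q0 → q0 → q3 → q3 → q2 → q2 → q2  → end q2, rejected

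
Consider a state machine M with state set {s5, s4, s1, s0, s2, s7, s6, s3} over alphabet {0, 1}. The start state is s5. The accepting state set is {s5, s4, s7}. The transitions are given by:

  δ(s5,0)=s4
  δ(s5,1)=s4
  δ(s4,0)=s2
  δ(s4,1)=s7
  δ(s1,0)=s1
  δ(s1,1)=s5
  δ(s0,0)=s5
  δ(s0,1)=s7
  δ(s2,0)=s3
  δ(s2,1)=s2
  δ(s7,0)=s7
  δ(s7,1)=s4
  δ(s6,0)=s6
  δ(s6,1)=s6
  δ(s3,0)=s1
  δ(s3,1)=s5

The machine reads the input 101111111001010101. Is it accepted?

No

Trace: s5 -1-> s4 -0-> s2 -1-> s2 -1-> s2 -1-> s2 -1-> s2 -1-> s2 -1-> s2 -1-> s2 -0-> s3 -0-> s1 -1-> s5 -0-> s4 -1-> s7 -0-> s7 -1-> s4 -0-> s2 -1-> s2
End state s2 is not accepting.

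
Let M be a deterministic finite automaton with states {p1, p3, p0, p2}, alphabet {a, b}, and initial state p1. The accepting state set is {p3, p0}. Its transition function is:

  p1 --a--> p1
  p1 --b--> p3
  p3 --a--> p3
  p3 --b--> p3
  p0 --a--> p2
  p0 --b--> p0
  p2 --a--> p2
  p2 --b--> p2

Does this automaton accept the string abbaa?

Yes

p1 → p1 → p3 → p3 → p3 → p3
End state p3 is accepting.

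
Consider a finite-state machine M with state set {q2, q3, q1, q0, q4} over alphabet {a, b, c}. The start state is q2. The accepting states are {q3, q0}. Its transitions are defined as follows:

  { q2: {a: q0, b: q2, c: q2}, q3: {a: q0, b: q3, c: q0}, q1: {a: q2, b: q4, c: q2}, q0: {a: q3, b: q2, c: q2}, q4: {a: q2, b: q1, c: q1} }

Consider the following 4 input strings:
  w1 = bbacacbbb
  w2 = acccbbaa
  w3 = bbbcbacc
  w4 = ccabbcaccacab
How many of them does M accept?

1

w1: Trace: q2 -b-> q2 -b-> q2 -a-> q0 -c-> q2 -a-> q0 -c-> q2 -b-> q2 -b-> q2 -b-> q2  → end q2, rejected
w2: Trace: q2 -a-> q0 -c-> q2 -c-> q2 -c-> q2 -b-> q2 -b-> q2 -a-> q0 -a-> q3  → end q3, accepted
w3: Trace: q2 -b-> q2 -b-> q2 -b-> q2 -c-> q2 -b-> q2 -a-> q0 -c-> q2 -c-> q2  → end q2, rejected
w4: Trace: q2 -c-> q2 -c-> q2 -a-> q0 -b-> q2 -b-> q2 -c-> q2 -a-> q0 -c-> q2 -c-> q2 -a-> q0 -c-> q2 -a-> q0 -b-> q2  → end q2, rejected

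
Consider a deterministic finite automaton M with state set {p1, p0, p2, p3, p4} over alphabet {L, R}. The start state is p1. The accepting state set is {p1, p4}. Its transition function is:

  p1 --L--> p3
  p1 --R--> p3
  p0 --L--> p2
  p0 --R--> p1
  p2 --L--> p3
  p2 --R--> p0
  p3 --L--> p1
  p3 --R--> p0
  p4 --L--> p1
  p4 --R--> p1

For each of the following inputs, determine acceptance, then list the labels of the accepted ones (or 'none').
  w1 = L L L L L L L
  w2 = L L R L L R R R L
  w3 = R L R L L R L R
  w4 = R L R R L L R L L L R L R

w2

w1: Trace: p1 -L-> p3 -L-> p1 -L-> p3 -L-> p1 -L-> p3 -L-> p1 -L-> p3  → end p3, rejected
w2: Trace: p1 -L-> p3 -L-> p1 -R-> p3 -L-> p1 -L-> p3 -R-> p0 -R-> p1 -R-> p3 -L-> p1  → end p1, accepted
w3: Trace: p1 -R-> p3 -L-> p1 -R-> p3 -L-> p1 -L-> p3 -R-> p0 -L-> p2 -R-> p0  → end p0, rejected
w4: Trace: p1 -R-> p3 -L-> p1 -R-> p3 -R-> p0 -L-> p2 -L-> p3 -R-> p0 -L-> p2 -L-> p3 -L-> p1 -R-> p3 -L-> p1 -R-> p3  → end p3, rejected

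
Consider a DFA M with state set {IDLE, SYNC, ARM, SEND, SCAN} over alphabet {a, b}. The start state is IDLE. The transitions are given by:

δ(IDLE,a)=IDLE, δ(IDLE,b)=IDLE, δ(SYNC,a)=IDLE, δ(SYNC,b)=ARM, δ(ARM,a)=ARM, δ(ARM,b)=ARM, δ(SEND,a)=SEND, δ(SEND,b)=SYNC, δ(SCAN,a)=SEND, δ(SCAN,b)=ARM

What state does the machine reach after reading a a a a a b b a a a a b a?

start at IDLE
read 'a': IDLE → IDLE
read 'a': IDLE → IDLE
read 'a': IDLE → IDLE
read 'a': IDLE → IDLE
read 'a': IDLE → IDLE
read 'b': IDLE → IDLE
read 'b': IDLE → IDLE
read 'a': IDLE → IDLE
read 'a': IDLE → IDLE
read 'a': IDLE → IDLE
read 'a': IDLE → IDLE
read 'b': IDLE → IDLE
read 'a': IDLE → IDLE

IDLE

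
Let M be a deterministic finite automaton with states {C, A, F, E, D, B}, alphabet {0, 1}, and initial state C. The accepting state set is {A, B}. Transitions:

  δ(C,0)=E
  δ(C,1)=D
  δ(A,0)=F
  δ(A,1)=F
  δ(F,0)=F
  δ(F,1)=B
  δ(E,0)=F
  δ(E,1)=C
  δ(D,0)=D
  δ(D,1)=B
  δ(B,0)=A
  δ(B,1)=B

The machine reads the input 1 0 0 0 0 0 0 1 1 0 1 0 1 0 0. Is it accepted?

No

Trace: C -1-> D -0-> D -0-> D -0-> D -0-> D -0-> D -0-> D -1-> B -1-> B -0-> A -1-> F -0-> F -1-> B -0-> A -0-> F
End state F is not accepting.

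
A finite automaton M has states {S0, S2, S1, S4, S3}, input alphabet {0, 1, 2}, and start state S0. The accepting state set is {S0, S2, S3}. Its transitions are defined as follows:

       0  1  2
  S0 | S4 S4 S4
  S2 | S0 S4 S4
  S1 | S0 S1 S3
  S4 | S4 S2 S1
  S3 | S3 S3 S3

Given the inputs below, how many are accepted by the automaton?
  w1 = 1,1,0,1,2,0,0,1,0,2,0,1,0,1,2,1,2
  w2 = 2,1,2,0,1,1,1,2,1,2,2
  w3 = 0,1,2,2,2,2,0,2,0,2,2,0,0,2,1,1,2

w1: Trace: S0 -1-> S4 -1-> S2 -0-> S0 -1-> S4 -2-> S1 -0-> S0 -0-> S4 -1-> S2 -0-> S0 -2-> S4 -0-> S4 -1-> S2 -0-> S0 -1-> S4 -2-> S1 -1-> S1 -2-> S3  → end S3, accepted
w2: Trace: S0 -2-> S4 -1-> S2 -2-> S4 -0-> S4 -1-> S2 -1-> S4 -1-> S2 -2-> S4 -1-> S2 -2-> S4 -2-> S1  → end S1, rejected
w3: Trace: S0 -0-> S4 -1-> S2 -2-> S4 -2-> S1 -2-> S3 -2-> S3 -0-> S3 -2-> S3 -0-> S3 -2-> S3 -2-> S3 -0-> S3 -0-> S3 -2-> S3 -1-> S3 -1-> S3 -2-> S3  → end S3, accepted

2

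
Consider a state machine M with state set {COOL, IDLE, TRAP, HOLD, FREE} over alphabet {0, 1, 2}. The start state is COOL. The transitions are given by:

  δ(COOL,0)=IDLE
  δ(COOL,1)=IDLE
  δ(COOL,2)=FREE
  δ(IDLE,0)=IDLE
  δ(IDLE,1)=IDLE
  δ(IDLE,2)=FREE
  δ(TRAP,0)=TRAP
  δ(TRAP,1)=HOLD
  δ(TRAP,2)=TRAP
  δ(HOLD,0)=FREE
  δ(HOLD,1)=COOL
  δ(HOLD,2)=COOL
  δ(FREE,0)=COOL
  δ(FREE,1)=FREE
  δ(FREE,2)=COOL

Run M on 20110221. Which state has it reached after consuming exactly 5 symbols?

start at COOL
read '2': COOL → FREE
read '0': FREE → COOL
read '1': COOL → IDLE
read '1': IDLE → IDLE
read '0': IDLE → IDLE
After 5 symbols: IDLE.

IDLE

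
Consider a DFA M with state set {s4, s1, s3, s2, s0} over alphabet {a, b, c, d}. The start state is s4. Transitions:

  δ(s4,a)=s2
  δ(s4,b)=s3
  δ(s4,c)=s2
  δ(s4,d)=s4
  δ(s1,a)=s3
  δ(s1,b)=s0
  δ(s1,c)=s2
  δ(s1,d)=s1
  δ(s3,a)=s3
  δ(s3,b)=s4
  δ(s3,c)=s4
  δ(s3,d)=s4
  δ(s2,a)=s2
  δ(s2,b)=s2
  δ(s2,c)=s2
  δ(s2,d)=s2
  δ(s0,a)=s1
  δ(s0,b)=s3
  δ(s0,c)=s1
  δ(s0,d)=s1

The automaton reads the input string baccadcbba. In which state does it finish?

s2

Trace: s4 -b-> s3 -a-> s3 -c-> s4 -c-> s2 -a-> s2 -d-> s2 -c-> s2 -b-> s2 -b-> s2 -a-> s2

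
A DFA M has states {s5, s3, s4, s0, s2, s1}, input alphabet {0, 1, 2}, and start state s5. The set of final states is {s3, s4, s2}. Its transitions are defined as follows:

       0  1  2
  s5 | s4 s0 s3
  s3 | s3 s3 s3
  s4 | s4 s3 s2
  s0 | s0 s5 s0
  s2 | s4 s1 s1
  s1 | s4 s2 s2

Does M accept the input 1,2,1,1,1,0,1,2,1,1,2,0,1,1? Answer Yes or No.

Trace: s5 -1-> s0 -2-> s0 -1-> s5 -1-> s0 -1-> s5 -0-> s4 -1-> s3 -2-> s3 -1-> s3 -1-> s3 -2-> s3 -0-> s3 -1-> s3 -1-> s3
End state s3 is accepting.

Yes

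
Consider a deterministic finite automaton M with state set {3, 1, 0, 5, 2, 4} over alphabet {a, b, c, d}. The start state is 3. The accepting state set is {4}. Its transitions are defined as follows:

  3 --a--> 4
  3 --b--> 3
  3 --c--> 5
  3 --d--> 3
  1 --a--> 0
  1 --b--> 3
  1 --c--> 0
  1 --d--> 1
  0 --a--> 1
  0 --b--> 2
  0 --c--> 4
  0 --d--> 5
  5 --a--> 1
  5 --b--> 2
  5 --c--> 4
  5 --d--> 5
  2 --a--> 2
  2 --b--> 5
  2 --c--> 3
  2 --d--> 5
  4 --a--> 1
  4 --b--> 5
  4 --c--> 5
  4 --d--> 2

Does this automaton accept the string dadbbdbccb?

3 → 3 → 4 → 2 → 5 → 2 → 5 → 2 → 3 → 5 → 2
End state 2 is not accepting.

No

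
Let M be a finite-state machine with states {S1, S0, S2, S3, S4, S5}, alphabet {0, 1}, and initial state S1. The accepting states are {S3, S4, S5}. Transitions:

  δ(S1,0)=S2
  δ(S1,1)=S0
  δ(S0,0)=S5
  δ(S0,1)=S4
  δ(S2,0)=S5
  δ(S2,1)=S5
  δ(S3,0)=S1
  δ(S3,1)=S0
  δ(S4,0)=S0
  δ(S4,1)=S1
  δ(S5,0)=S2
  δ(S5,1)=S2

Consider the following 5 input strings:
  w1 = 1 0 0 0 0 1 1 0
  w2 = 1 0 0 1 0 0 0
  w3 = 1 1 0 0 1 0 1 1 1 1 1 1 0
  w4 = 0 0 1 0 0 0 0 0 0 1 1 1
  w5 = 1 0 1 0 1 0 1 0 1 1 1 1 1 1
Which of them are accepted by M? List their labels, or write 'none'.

w1, w4, w5

w1:
  start at S1
  read '1': S1 → S0
  read '0': S0 → S5
  read '0': S5 → S2
  read '0': S2 → S5
  read '0': S5 → S2
  read '1': S2 → S5
  read '1': S5 → S2
  read '0': S2 → S5
  end S5, accepted
w2:
  start at S1
  read '1': S1 → S0
  read '0': S0 → S5
  read '0': S5 → S2
  read '1': S2 → S5
  read '0': S5 → S2
  read '0': S2 → S5
  read '0': S5 → S2
  end S2, rejected
w3:
  start at S1
  read '1': S1 → S0
  read '1': S0 → S4
  read '0': S4 → S0
  read '0': S0 → S5
  read '1': S5 → S2
  read '0': S2 → S5
  read '1': S5 → S2
  read '1': S2 → S5
  read '1': S5 → S2
  read '1': S2 → S5
  read '1': S5 → S2
  read '1': S2 → S5
  read '0': S5 → S2
  end S2, rejected
w4:
  start at S1
  read '0': S1 → S2
  read '0': S2 → S5
  read '1': S5 → S2
  read '0': S2 → S5
  read '0': S5 → S2
  read '0': S2 → S5
  read '0': S5 → S2
  read '0': S2 → S5
  read '0': S5 → S2
  read '1': S2 → S5
  read '1': S5 → S2
  read '1': S2 → S5
  end S5, accepted
w5:
  start at S1
  read '1': S1 → S0
  read '0': S0 → S5
  read '1': S5 → S2
  read '0': S2 → S5
  read '1': S5 → S2
  read '0': S2 → S5
  read '1': S5 → S2
  read '0': S2 → S5
  read '1': S5 → S2
  read '1': S2 → S5
  read '1': S5 → S2
  read '1': S2 → S5
  read '1': S5 → S2
  read '1': S2 → S5
  end S5, accepted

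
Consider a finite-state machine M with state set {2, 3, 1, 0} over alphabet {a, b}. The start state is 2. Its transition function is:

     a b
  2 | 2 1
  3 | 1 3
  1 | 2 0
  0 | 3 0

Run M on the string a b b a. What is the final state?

start at 2
read 'a': 2 → 2
read 'b': 2 → 1
read 'b': 1 → 0
read 'a': 0 → 3

3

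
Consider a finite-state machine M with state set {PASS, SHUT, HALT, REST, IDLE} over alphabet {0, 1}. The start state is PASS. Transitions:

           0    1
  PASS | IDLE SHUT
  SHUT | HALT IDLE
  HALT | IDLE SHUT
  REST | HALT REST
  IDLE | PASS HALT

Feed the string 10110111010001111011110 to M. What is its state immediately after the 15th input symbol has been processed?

SHUT

Trace: PASS -1-> SHUT -0-> HALT -1-> SHUT -1-> IDLE -0-> PASS -1-> SHUT -1-> IDLE -1-> HALT -0-> IDLE -1-> HALT -0-> IDLE -0-> PASS -0-> IDLE -1-> HALT -1-> SHUT
After 15 symbols: SHUT.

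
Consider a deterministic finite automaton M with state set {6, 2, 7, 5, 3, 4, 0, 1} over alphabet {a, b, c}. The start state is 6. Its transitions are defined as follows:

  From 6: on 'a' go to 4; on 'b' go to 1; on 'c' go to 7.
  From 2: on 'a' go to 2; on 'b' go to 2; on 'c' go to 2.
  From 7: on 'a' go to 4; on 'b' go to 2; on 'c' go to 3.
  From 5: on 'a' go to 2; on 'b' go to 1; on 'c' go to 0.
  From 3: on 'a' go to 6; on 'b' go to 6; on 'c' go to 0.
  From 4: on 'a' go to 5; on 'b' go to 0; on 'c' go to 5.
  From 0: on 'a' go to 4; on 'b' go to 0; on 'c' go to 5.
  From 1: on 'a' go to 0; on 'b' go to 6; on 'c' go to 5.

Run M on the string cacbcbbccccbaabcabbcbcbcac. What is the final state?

Trace: 6 -c-> 7 -a-> 4 -c-> 5 -b-> 1 -c-> 5 -b-> 1 -b-> 6 -c-> 7 -c-> 3 -c-> 0 -c-> 5 -b-> 1 -a-> 0 -a-> 4 -b-> 0 -c-> 5 -a-> 2 -b-> 2 -b-> 2 -c-> 2 -b-> 2 -c-> 2 -b-> 2 -c-> 2 -a-> 2 -c-> 2

2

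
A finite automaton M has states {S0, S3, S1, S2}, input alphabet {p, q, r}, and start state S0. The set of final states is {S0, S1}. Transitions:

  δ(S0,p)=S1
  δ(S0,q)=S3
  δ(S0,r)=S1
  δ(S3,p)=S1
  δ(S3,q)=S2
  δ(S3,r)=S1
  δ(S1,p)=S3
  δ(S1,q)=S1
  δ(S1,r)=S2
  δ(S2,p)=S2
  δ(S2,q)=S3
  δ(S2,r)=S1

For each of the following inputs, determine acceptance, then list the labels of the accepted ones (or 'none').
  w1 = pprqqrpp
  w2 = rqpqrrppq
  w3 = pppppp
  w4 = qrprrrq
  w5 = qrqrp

w4

w1: Trace: S0 -p-> S1 -p-> S3 -r-> S1 -q-> S1 -q-> S1 -r-> S2 -p-> S2 -p-> S2  → end S2, rejected
w2: Trace: S0 -r-> S1 -q-> S1 -p-> S3 -q-> S2 -r-> S1 -r-> S2 -p-> S2 -p-> S2 -q-> S3  → end S3, rejected
w3: Trace: S0 -p-> S1 -p-> S3 -p-> S1 -p-> S3 -p-> S1 -p-> S3  → end S3, rejected
w4: Trace: S0 -q-> S3 -r-> S1 -p-> S3 -r-> S1 -r-> S2 -r-> S1 -q-> S1  → end S1, accepted
w5: Trace: S0 -q-> S3 -r-> S1 -q-> S1 -r-> S2 -p-> S2  → end S2, rejected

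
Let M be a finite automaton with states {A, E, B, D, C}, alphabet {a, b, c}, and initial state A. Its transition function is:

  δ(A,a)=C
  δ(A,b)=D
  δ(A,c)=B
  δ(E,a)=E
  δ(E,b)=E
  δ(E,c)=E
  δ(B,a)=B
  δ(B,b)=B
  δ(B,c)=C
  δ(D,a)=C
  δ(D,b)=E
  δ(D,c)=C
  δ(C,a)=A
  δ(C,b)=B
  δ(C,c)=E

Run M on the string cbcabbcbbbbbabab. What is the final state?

Trace: A -c-> B -b-> B -c-> C -a-> A -b-> D -b-> E -c-> E -b-> E -b-> E -b-> E -b-> E -b-> E -a-> E -b-> E -a-> E -b-> E

E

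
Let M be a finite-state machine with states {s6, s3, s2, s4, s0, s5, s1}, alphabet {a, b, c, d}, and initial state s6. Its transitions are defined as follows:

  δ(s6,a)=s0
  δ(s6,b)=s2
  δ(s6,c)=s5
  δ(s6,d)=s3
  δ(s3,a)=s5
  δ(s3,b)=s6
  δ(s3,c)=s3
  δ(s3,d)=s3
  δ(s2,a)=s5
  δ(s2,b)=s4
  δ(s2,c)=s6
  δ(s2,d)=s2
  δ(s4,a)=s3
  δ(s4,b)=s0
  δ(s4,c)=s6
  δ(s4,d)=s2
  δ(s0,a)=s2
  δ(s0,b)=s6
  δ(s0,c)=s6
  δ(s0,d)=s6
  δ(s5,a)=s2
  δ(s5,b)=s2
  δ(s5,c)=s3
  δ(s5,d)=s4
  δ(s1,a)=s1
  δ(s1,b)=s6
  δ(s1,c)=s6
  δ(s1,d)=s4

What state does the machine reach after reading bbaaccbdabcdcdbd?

s6 → s2 → s4 → s3 → s5 → s3 → s3 → s6 → s3 → s5 → s2 → s6 → s3 → s3 → s3 → s6 → s3

s3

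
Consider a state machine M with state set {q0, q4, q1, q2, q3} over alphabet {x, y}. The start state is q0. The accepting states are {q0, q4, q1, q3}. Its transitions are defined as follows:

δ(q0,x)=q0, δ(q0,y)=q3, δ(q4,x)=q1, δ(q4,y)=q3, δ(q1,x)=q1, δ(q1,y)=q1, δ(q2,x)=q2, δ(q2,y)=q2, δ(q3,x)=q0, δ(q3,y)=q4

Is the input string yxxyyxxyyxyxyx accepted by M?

Trace: q0 -y-> q3 -x-> q0 -x-> q0 -y-> q3 -y-> q4 -x-> q1 -x-> q1 -y-> q1 -y-> q1 -x-> q1 -y-> q1 -x-> q1 -y-> q1 -x-> q1
End state q1 is accepting.

Yes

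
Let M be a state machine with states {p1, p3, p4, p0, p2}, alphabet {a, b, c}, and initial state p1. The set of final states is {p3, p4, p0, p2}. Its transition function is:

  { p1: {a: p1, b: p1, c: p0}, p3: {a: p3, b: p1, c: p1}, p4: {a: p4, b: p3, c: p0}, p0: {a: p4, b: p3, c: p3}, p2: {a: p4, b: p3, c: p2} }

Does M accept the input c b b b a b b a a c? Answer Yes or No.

p1 → p0 → p3 → p1 → p1 → p1 → p1 → p1 → p1 → p1 → p0
End state p0 is accepting.

Yes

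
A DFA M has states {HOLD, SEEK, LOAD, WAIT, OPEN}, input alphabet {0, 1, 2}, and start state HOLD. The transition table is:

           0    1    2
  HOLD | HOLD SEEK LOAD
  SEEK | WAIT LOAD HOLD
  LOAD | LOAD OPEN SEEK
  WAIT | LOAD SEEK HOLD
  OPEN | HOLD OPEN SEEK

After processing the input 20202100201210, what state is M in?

WAIT

HOLD → LOAD → LOAD → SEEK → WAIT → HOLD → SEEK → WAIT → LOAD → SEEK → WAIT → SEEK → HOLD → SEEK → WAIT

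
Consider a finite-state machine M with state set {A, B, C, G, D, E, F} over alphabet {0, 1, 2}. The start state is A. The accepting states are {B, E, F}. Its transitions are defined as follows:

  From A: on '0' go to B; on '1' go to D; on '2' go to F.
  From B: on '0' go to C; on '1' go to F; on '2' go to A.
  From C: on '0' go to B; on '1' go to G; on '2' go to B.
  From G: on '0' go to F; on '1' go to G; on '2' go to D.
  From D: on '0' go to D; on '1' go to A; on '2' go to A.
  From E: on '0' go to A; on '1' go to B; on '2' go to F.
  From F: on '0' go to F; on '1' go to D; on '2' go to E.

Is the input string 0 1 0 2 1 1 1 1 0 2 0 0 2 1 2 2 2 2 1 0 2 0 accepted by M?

Trace: A -0-> B -1-> F -0-> F -2-> E -1-> B -1-> F -1-> D -1-> A -0-> B -2-> A -0-> B -0-> C -2-> B -1-> F -2-> E -2-> F -2-> E -2-> F -1-> D -0-> D -2-> A -0-> B
End state B is accepting.

Yes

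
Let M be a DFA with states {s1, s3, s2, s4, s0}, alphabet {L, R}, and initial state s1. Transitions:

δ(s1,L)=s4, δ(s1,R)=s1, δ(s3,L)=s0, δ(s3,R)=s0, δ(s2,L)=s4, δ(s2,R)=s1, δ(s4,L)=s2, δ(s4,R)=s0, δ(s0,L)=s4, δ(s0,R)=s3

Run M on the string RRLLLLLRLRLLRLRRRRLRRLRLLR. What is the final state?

s1

Trace: s1 -R-> s1 -R-> s1 -L-> s4 -L-> s2 -L-> s4 -L-> s2 -L-> s4 -R-> s0 -L-> s4 -R-> s0 -L-> s4 -L-> s2 -R-> s1 -L-> s4 -R-> s0 -R-> s3 -R-> s0 -R-> s3 -L-> s0 -R-> s3 -R-> s0 -L-> s4 -R-> s0 -L-> s4 -L-> s2 -R-> s1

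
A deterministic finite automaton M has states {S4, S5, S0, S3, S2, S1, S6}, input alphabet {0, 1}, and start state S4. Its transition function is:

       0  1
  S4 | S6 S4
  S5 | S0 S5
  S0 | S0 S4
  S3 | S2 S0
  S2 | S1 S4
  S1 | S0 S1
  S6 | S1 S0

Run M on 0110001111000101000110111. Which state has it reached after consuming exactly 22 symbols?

S6

S4 → S6 → S0 → S4 → S6 → S1 → S0 → S4 → S4 → S4 → S4 → S6 → S1 → S0 → S4 → S6 → S0 → S0 → S0 → S0 → S4 → S4 → S6
After 22 symbols: S6.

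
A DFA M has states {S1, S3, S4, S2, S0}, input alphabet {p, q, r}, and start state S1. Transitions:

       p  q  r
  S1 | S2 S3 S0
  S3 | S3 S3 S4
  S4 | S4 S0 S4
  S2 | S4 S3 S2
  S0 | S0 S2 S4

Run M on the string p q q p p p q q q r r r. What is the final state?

Trace: S1 -p-> S2 -q-> S3 -q-> S3 -p-> S3 -p-> S3 -p-> S3 -q-> S3 -q-> S3 -q-> S3 -r-> S4 -r-> S4 -r-> S4

S4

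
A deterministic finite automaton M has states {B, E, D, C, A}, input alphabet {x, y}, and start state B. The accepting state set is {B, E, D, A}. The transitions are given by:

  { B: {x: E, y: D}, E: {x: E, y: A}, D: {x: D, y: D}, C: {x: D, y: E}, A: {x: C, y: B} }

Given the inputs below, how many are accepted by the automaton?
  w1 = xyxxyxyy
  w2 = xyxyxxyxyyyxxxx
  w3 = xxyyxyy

3

w1: Trace: B -x-> E -y-> A -x-> C -x-> D -y-> D -x-> D -y-> D -y-> D  → end D, accepted
w2: Trace: B -x-> E -y-> A -x-> C -y-> E -x-> E -x-> E -y-> A -x-> C -y-> E -y-> A -y-> B -x-> E -x-> E -x-> E -x-> E  → end E, accepted
w3: Trace: B -x-> E -x-> E -y-> A -y-> B -x-> E -y-> A -y-> B  → end B, accepted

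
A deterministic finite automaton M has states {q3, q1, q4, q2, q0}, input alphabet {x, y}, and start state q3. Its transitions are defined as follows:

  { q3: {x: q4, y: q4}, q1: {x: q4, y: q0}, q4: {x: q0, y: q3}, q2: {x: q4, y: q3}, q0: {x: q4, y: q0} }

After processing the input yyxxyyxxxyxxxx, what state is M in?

start at q3
read 'y': q3 → q4
read 'y': q4 → q3
read 'x': q3 → q4
read 'x': q4 → q0
read 'y': q0 → q0
read 'y': q0 → q0
read 'x': q0 → q4
read 'x': q4 → q0
read 'x': q0 → q4
read 'y': q4 → q3
read 'x': q3 → q4
read 'x': q4 → q0
read 'x': q0 → q4
read 'x': q4 → q0

q0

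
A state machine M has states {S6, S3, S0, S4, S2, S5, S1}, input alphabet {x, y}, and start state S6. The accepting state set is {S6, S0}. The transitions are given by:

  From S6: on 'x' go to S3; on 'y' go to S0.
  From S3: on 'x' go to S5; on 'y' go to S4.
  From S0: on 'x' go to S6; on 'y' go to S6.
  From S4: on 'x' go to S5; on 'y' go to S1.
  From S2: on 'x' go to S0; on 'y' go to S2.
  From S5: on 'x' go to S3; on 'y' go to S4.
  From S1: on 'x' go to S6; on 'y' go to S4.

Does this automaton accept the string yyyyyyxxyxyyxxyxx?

S6 → S0 → S6 → S0 → S6 → S0 → S6 → S3 → S5 → S4 → S5 → S4 → S1 → S6 → S3 → S4 → S5 → S3
End state S3 is not accepting.

No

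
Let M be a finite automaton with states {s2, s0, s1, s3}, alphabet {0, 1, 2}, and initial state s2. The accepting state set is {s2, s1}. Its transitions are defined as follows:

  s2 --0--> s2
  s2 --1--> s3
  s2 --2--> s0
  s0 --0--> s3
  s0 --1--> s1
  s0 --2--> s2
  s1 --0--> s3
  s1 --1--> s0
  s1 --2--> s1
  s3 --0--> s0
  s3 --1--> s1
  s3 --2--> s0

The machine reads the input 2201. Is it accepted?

No

start at s2
read '2': s2 → s0
read '2': s0 → s2
read '0': s2 → s2
read '1': s2 → s3
End state s3 is not accepting.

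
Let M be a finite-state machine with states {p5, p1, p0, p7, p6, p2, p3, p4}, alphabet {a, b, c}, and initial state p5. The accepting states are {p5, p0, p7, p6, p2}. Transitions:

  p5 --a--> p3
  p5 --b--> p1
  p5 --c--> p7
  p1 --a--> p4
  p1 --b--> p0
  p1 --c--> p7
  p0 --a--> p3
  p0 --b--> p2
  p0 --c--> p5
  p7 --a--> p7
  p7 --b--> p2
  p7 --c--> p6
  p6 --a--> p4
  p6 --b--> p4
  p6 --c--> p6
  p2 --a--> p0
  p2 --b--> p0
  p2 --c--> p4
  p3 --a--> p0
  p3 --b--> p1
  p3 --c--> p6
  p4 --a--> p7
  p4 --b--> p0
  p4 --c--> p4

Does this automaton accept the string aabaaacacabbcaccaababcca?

start at p5
read 'a': p5 → p3
read 'a': p3 → p0
read 'b': p0 → p2
read 'a': p2 → p0
read 'a': p0 → p3
read 'a': p3 → p0
read 'c': p0 → p5
read 'a': p5 → p3
read 'c': p3 → p6
read 'a': p6 → p4
read 'b': p4 → p0
read 'b': p0 → p2
read 'c': p2 → p4
read 'a': p4 → p7
read 'c': p7 → p6
read 'c': p6 → p6
read 'a': p6 → p4
read 'a': p4 → p7
read 'b': p7 → p2
read 'a': p2 → p0
read 'b': p0 → p2
read 'c': p2 → p4
read 'c': p4 → p4
read 'a': p4 → p7
End state p7 is accepting.

Yes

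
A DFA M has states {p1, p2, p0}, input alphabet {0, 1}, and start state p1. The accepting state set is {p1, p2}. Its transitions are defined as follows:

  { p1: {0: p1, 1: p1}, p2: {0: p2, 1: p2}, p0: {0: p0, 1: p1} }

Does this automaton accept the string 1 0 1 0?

p1 → p1 → p1 → p1 → p1
End state p1 is accepting.

Yes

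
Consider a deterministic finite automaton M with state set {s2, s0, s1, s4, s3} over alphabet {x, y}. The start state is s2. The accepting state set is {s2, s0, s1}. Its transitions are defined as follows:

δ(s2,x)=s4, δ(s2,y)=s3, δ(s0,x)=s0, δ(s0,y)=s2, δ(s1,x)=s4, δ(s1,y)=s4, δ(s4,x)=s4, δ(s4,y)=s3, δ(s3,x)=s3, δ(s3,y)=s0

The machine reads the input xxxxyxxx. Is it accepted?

No

start at s2
read 'x': s2 → s4
read 'x': s4 → s4
read 'x': s4 → s4
read 'x': s4 → s4
read 'y': s4 → s3
read 'x': s3 → s3
read 'x': s3 → s3
read 'x': s3 → s3
End state s3 is not accepting.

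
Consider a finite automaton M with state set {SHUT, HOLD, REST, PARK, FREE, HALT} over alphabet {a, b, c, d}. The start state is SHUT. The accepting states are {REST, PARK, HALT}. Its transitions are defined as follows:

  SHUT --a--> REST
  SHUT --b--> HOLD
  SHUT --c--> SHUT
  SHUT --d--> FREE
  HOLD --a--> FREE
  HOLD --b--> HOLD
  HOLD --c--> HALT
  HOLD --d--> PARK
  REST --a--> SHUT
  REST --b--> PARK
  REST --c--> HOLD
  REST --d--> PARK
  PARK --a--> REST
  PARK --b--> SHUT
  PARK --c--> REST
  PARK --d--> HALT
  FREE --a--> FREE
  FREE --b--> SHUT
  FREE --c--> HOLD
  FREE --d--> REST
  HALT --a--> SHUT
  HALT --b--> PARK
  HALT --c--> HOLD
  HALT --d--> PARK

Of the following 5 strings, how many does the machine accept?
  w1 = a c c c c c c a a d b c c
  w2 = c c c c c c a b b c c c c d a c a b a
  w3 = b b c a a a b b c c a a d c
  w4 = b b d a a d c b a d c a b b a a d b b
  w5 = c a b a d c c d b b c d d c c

w1:
  start at SHUT
  read 'a': SHUT → REST
  read 'c': REST → HOLD
  read 'c': HOLD → HALT
  read 'c': HALT → HOLD
  read 'c': HOLD → HALT
  read 'c': HALT → HOLD
  read 'c': HOLD → HALT
  read 'a': HALT → SHUT
  read 'a': SHUT → REST
  read 'd': REST → PARK
  read 'b': PARK → SHUT
  read 'c': SHUT → SHUT
  read 'c': SHUT → SHUT
  end SHUT, rejected
w2:
  start at SHUT
  read 'c': SHUT → SHUT
  read 'c': SHUT → SHUT
  read 'c': SHUT → SHUT
  read 'c': SHUT → SHUT
  read 'c': SHUT → SHUT
  read 'c': SHUT → SHUT
  read 'a': SHUT → REST
  read 'b': REST → PARK
  read 'b': PARK → SHUT
  read 'c': SHUT → SHUT
  read 'c': SHUT → SHUT
  read 'c': SHUT → SHUT
  read 'c': SHUT → SHUT
  read 'd': SHUT → FREE
  read 'a': FREE → FREE
  read 'c': FREE → HOLD
  read 'a': HOLD → FREE
  read 'b': FREE → SHUT
  read 'a': SHUT → REST
  end REST, accepted
w3:
  start at SHUT
  read 'b': SHUT → HOLD
  read 'b': HOLD → HOLD
  read 'c': HOLD → HALT
  read 'a': HALT → SHUT
  read 'a': SHUT → REST
  read 'a': REST → SHUT
  read 'b': SHUT → HOLD
  read 'b': HOLD → HOLD
  read 'c': HOLD → HALT
  read 'c': HALT → HOLD
  read 'a': HOLD → FREE
  read 'a': FREE → FREE
  read 'd': FREE → REST
  read 'c': REST → HOLD
  end HOLD, rejected
w4:
  start at SHUT
  read 'b': SHUT → HOLD
  read 'b': HOLD → HOLD
  read 'd': HOLD → PARK
  read 'a': PARK → REST
  read 'a': REST → SHUT
  read 'd': SHUT → FREE
  read 'c': FREE → HOLD
  read 'b': HOLD → HOLD
  read 'a': HOLD → FREE
  read 'd': FREE → REST
  read 'c': REST → HOLD
  read 'a': HOLD → FREE
  read 'b': FREE → SHUT
  read 'b': SHUT → HOLD
  read 'a': HOLD → FREE
  read 'a': FREE → FREE
  read 'd': FREE → REST
  read 'b': REST → PARK
  read 'b': PARK → SHUT
  end SHUT, rejected
w5:
  start at SHUT
  read 'c': SHUT → SHUT
  read 'a': SHUT → REST
  read 'b': REST → PARK
  read 'a': PARK → REST
  read 'd': REST → PARK
  read 'c': PARK → REST
  read 'c': REST → HOLD
  read 'd': HOLD → PARK
  read 'b': PARK → SHUT
  read 'b': SHUT → HOLD
  read 'c': HOLD → HALT
  read 'd': HALT → PARK
  read 'd': PARK → HALT
  read 'c': HALT → HOLD
  read 'c': HOLD → HALT
  end HALT, accepted

2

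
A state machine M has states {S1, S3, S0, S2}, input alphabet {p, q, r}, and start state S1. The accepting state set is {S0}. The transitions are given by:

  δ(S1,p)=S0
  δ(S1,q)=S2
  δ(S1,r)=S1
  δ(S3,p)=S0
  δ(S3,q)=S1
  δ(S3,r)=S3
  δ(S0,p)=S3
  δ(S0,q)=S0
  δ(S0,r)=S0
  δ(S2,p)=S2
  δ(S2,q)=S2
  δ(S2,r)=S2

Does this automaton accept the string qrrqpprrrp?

Trace: S1 -q-> S2 -r-> S2 -r-> S2 -q-> S2 -p-> S2 -p-> S2 -r-> S2 -r-> S2 -r-> S2 -p-> S2
End state S2 is not accepting.

No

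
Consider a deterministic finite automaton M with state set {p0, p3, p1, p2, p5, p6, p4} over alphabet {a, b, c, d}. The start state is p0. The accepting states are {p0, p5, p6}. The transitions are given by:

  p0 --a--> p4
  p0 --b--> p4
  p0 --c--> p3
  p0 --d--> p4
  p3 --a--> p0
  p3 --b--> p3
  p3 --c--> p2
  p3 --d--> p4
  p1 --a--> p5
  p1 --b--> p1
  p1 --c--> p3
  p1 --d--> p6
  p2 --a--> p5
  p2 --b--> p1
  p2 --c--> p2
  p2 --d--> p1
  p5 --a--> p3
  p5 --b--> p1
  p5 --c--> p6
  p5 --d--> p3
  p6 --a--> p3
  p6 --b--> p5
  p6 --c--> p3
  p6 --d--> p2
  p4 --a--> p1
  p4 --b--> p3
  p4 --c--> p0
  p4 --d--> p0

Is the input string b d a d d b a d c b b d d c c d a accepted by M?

Yes

p0 → p4 → p0 → p4 → p0 → p4 → p3 → p0 → p4 → p0 → p4 → p3 → p4 → p0 → p3 → p2 → p1 → p5
End state p5 is accepting.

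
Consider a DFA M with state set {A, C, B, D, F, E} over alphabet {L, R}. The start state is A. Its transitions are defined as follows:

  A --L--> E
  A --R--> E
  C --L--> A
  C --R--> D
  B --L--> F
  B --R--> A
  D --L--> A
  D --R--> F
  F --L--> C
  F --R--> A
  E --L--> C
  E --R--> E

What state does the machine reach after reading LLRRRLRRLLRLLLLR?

D

start at A
read 'L': A → E
read 'L': E → C
read 'R': C → D
read 'R': D → F
read 'R': F → A
read 'L': A → E
read 'R': E → E
read 'R': E → E
read 'L': E → C
read 'L': C → A
read 'R': A → E
read 'L': E → C
read 'L': C → A
read 'L': A → E
read 'L': E → C
read 'R': C → D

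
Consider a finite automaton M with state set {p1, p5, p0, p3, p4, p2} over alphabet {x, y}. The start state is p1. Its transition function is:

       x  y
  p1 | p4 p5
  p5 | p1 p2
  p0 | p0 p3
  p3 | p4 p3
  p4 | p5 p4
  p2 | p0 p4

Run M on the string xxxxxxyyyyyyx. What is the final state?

p1 → p4 → p5 → p1 → p4 → p5 → p1 → p5 → p2 → p4 → p4 → p4 → p4 → p5

p5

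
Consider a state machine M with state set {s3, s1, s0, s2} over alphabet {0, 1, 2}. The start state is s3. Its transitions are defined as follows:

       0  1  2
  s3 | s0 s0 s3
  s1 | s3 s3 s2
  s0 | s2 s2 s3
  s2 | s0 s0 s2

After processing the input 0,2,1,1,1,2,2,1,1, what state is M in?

start at s3
read '0': s3 → s0
read '2': s0 → s3
read '1': s3 → s0
read '1': s0 → s2
read '1': s2 → s0
read '2': s0 → s3
read '2': s3 → s3
read '1': s3 → s0
read '1': s0 → s2

s2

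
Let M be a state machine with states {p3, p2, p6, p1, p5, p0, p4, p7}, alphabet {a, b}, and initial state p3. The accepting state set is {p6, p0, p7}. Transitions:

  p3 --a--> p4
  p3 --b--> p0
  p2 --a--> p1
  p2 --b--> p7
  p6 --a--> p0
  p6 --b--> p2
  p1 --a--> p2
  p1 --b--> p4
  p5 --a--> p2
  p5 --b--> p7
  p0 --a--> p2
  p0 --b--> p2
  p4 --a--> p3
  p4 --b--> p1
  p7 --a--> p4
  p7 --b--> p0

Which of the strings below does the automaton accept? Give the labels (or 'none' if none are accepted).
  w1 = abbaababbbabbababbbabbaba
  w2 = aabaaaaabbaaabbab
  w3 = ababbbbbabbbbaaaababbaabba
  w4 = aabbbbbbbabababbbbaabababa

w2

w1: p3 → p4 → p1 → p4 → p3 → p4 → p1 → p2 → p7 → p0 → p2 → p1 → p4 → p1 → p2 → p7 → p4 → p1 → p4 → p1 → p2 → p7 → p0 → p2 → p7 → p4  → end p4, rejected
w2: p3 → p4 → p3 → p0 → p2 → p1 → p2 → p1 → p2 → p7 → p0 → p2 → p1 → p2 → p7 → p0 → p2 → p7  → end p7, accepted
w3: p3 → p4 → p1 → p2 → p7 → p0 → p2 → p7 → p0 → p2 → p7 → p0 → p2 → p7 → p4 → p3 → p4 → p3 → p0 → p2 → p7 → p0 → p2 → p1 → p4 → p1 → p2  → end p2, rejected
w4: p3 → p4 → p3 → p0 → p2 → p7 → p0 → p2 → p7 → p0 → p2 → p7 → p4 → p1 → p2 → p7 → p0 → p2 → p7 → p4 → p3 → p0 → p2 → p7 → p4 → p1 → p2  → end p2, rejected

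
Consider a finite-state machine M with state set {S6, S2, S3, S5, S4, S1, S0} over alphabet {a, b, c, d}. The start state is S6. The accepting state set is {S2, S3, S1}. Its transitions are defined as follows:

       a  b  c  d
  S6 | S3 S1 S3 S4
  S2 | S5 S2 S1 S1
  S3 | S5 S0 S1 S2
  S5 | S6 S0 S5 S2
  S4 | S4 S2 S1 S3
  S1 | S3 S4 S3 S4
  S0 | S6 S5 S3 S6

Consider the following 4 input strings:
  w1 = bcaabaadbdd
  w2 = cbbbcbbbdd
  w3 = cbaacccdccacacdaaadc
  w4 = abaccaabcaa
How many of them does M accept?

w1: S6 → S1 → S3 → S5 → S6 → S1 → S3 → S5 → S2 → S2 → S1 → S4  → end S4, rejected
w2: S6 → S3 → S0 → S5 → S0 → S3 → S0 → S5 → S0 → S6 → S4  → end S4, rejected
w3: S6 → S3 → S0 → S6 → S3 → S1 → S3 → S1 → S4 → S1 → S3 → S5 → S5 → S6 → S3 → S2 → S5 → S6 → S3 → S2 → S1  → end S1, accepted
w4: S6 → S3 → S0 → S6 → S3 → S1 → S3 → S5 → S0 → S3 → S5 → S6  → end S6, rejected

1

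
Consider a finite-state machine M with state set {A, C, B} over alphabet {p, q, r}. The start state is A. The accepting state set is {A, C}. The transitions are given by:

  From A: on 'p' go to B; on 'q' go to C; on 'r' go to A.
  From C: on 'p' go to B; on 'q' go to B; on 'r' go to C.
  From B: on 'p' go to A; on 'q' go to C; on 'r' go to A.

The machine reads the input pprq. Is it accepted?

Yes

A → B → A → A → C
End state C is accepting.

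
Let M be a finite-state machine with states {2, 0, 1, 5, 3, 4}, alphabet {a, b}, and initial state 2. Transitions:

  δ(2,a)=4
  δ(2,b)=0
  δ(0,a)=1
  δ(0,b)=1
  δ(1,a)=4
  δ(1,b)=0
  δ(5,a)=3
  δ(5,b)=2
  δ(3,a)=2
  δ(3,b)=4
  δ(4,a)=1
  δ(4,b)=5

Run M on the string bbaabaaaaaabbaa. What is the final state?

2 → 0 → 1 → 4 → 1 → 0 → 1 → 4 → 1 → 4 → 1 → 4 → 5 → 2 → 4 → 1

1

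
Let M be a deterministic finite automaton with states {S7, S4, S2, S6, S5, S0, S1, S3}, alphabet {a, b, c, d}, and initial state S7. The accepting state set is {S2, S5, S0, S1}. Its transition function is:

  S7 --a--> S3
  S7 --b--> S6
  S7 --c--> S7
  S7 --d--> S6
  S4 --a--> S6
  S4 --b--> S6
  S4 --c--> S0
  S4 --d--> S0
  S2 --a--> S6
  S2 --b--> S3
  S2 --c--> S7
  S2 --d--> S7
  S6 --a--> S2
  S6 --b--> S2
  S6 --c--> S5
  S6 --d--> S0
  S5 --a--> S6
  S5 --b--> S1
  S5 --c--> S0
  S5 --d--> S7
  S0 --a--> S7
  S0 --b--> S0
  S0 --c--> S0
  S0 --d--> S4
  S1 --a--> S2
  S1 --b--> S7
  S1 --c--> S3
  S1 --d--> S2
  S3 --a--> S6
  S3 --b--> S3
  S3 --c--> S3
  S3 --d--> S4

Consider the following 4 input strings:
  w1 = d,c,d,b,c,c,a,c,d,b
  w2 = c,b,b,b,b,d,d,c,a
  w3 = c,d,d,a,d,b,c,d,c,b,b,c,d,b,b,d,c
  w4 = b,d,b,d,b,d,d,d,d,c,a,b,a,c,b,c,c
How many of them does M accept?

3

w1:
  start at S7
  read 'd': S7 → S6
  read 'c': S6 → S5
  read 'd': S5 → S7
  read 'b': S7 → S6
  read 'c': S6 → S5
  read 'c': S5 → S0
  read 'a': S0 → S7
  read 'c': S7 → S7
  read 'd': S7 → S6
  read 'b': S6 → S2
  end S2, accepted
w2:
  start at S7
  read 'c': S7 → S7
  read 'b': S7 → S6
  read 'b': S6 → S2
  read 'b': S2 → S3
  read 'b': S3 → S3
  read 'd': S3 → S4
  read 'd': S4 → S0
  read 'c': S0 → S0
  read 'a': S0 → S7
  end S7, rejected
w3:
  start at S7
  read 'c': S7 → S7
  read 'd': S7 → S6
  read 'd': S6 → S0
  read 'a': S0 → S7
  read 'd': S7 → S6
  read 'b': S6 → S2
  read 'c': S2 → S7
  read 'd': S7 → S6
  read 'c': S6 → S5
  read 'b': S5 → S1
  read 'b': S1 → S7
  read 'c': S7 → S7
  read 'd': S7 → S6
  read 'b': S6 → S2
  read 'b': S2 → S3
  read 'd': S3 → S4
  read 'c': S4 → S0
  end S0, accepted
w4:
  start at S7
  read 'b': S7 → S6
  read 'd': S6 → S0
  read 'b': S0 → S0
  read 'd': S0 → S4
  read 'b': S4 → S6
  read 'd': S6 → S0
  read 'd': S0 → S4
  read 'd': S4 → S0
  read 'd': S0 → S4
  read 'c': S4 → S0
  read 'a': S0 → S7
  read 'b': S7 → S6
  read 'a': S6 → S2
  read 'c': S2 → S7
  read 'b': S7 → S6
  read 'c': S6 → S5
  read 'c': S5 → S0
  end S0, accepted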